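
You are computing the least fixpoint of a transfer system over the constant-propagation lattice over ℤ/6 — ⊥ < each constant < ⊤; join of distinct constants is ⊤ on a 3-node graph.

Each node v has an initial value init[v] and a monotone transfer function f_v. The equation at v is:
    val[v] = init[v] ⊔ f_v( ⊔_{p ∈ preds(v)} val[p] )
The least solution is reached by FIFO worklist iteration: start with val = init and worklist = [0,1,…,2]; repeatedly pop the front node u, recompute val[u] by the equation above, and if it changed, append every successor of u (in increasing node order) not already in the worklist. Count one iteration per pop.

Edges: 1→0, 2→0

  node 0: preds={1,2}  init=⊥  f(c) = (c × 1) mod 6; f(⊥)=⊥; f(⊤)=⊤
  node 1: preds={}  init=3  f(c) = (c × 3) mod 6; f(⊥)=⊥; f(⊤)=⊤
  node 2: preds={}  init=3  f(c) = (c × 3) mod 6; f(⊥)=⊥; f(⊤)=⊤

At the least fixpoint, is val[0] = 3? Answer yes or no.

Worklist (3 pops):
  #1 pop 0: in=3 → 3 (was ⊥); enqueue []
  #2 pop 1: in=⊥ → 3 (no change)
  #3 pop 2: in=⊥ → 3 (no change)

Fixpoint:
  val[0] = 3
  val[1] = 3
  val[2] = 3

yes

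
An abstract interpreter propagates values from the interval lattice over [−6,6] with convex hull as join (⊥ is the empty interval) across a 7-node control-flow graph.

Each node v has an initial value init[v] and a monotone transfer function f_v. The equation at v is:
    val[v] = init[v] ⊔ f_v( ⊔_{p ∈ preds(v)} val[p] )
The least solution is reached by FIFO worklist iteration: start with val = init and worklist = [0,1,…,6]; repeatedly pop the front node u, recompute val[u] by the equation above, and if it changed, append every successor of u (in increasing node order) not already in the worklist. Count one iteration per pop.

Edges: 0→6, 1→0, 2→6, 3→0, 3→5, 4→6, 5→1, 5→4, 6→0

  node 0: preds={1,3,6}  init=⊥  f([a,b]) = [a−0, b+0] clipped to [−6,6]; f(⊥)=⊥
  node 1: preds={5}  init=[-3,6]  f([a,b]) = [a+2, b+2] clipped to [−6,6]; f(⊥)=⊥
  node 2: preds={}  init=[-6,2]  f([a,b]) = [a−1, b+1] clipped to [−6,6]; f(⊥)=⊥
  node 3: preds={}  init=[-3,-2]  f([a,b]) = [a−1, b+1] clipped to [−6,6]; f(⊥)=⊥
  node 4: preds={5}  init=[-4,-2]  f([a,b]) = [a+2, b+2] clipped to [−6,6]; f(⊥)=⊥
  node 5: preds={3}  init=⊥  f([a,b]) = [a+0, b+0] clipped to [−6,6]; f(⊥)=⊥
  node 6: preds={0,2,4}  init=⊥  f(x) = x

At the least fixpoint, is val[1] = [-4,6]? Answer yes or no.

no

Worklist (11 pops):
  #1 pop 0: in=[-3,6] → [-3,6] (was ⊥); enqueue []
  #2 pop 1: in=⊥ → [-3,6] (no change)
  #3 pop 2: in=⊥ → [-6,2] (no change)
  #4 pop 3: in=⊥ → [-3,-2] (no change)
  #5 pop 4: in=⊥ → [-4,-2] (no change)
  #6 pop 5: in=[-3,-2] → [-3,-2] (was ⊥); enqueue [1,4]
  #7 pop 6: in=[-6,6] → [-6,6] (was ⊥); enqueue [0]
  #8 pop 1: in=[-3,-2] → [-3,6] (no change)
  #9 pop 4: in=[-3,-2] → [-4,0] (was [-4,-2]); enqueue [6]
  #10 pop 0: in=[-6,6] → [-6,6] (was [-3,6]); enqueue []
  #11 pop 6: in=[-6,6] → [-6,6] (no change)

Fixpoint:
  val[0] = [-6,6]
  val[1] = [-3,6]
  val[2] = [-6,2]
  val[3] = [-3,-2]
  val[4] = [-4,0]
  val[5] = [-3,-2]
  val[6] = [-6,6]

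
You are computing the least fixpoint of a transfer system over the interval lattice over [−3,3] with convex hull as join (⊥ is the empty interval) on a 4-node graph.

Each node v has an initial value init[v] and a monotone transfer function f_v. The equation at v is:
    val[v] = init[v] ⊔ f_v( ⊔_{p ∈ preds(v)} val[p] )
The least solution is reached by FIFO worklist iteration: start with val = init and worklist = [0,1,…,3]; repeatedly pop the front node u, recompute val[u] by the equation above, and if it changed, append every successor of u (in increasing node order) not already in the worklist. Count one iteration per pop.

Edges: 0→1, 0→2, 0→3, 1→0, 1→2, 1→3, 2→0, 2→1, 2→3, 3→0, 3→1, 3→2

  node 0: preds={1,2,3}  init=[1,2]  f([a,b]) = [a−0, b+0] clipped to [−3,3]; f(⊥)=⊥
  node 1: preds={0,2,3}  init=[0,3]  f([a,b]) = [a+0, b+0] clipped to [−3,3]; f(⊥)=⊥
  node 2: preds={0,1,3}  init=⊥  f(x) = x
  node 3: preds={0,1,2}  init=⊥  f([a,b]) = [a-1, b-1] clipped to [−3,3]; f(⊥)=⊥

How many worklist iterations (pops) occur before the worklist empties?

18

Worklist (18 pops):
  #1 pop 0: in=[0,3] → [0,3] (was [1,2]); enqueue []
  #2 pop 1: in=[0,3] → [0,3] (no change)
  #3 pop 2: in=[0,3] → [0,3] (was ⊥); enqueue [0,1]
  #4 pop 3: in=[0,3] → [-1,2] (was ⊥); enqueue [2]
  #5 pop 0: in=[-1,3] → [-1,3] (was [0,3]); enqueue [3]
  #6 pop 1: in=[-1,3] → [-1,3] (was [0,3]); enqueue [0]
  #7 pop 2: in=[-1,3] → [-1,3] (was [0,3]); enqueue [1]
  #8 pop 3: in=[-1,3] → [-2,2] (was [-1,2]); enqueue [2]
  #9 pop 0: in=[-2,3] → [-2,3] (was [-1,3]); enqueue [3]
  #10 pop 1: in=[-2,3] → [-2,3] (was [-1,3]); enqueue [0]
  #11 pop 2: in=[-2,3] → [-2,3] (was [-1,3]); enqueue [1]
  #12 pop 3: in=[-2,3] → [-3,2] (was [-2,2]); enqueue [2]
  #13 pop 0: in=[-3,3] → [-3,3] (was [-2,3]); enqueue [3]
  #14 pop 1: in=[-3,3] → [-3,3] (was [-2,3]); enqueue [0]
  #15 pop 2: in=[-3,3] → [-3,3] (was [-2,3]); enqueue [1]
  #16 pop 3: in=[-3,3] → [-3,2] (no change)
  #17 pop 0: in=[-3,3] → [-3,3] (no change)
  #18 pop 1: in=[-3,3] → [-3,3] (no change)

Fixpoint:
  val[0] = [-3,3]
  val[1] = [-3,3]
  val[2] = [-3,3]
  val[3] = [-3,2]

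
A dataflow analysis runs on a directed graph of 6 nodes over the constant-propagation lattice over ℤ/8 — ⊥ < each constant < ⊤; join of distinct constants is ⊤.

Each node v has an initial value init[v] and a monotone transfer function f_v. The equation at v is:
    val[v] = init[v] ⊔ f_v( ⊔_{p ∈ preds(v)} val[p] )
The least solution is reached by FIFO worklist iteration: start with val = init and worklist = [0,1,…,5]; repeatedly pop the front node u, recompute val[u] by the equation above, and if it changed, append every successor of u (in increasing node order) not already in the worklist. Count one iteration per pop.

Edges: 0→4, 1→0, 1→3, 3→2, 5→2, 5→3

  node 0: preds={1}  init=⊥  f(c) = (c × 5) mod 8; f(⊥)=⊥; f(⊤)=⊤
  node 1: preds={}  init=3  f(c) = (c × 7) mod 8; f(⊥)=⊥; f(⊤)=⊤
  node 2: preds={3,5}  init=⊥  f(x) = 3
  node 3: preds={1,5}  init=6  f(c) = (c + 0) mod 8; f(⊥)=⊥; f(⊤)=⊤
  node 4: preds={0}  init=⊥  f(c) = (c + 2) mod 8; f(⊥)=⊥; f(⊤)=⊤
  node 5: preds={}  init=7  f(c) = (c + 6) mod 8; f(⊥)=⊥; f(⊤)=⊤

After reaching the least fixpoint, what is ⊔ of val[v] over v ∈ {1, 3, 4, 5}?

⊤

Worklist (7 pops):
  #1 pop 0: in=3 → 7 (was ⊥); enqueue []
  #2 pop 1: in=⊥ → 3 (no change)
  #3 pop 2: in=⊤ → 3 (was ⊥); enqueue []
  #4 pop 3: in=⊤ → ⊤ (was 6); enqueue [2]
  #5 pop 4: in=7 → 1 (was ⊥); enqueue []
  #6 pop 5: in=⊥ → 7 (no change)
  #7 pop 2: in=⊤ → 3 (no change)

Fixpoint:
  val[0] = 7
  val[1] = 3
  val[2] = 3
  val[3] = ⊤
  val[4] = 1
  val[5] = 7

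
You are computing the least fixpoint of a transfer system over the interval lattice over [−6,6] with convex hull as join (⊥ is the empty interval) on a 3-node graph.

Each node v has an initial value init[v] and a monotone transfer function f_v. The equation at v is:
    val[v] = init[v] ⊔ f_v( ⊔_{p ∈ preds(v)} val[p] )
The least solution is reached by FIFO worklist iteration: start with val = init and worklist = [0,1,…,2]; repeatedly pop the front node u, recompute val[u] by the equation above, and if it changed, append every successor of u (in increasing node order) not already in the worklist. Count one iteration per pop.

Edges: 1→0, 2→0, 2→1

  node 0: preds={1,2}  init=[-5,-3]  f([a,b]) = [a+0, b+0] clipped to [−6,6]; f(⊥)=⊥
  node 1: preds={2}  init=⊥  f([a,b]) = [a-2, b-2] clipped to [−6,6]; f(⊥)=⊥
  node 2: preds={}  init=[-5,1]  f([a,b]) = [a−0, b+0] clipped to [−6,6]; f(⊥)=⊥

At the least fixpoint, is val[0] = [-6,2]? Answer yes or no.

Trace (4 dequeues):
  [1] u=0 | in [-5,1] | out [-5,1] | prev [-5,-3] | push {}
  [2] u=1 | in [-5,1] | out [-6,-1] | prev ⊥ | push {0}
  [3] u=2 | in ⊥ | out [-5,1] | ==
  [4] u=0 | in [-6,1] | out [-6,1] | prev [-5,1] | push {}

Converged values:
  [0] [-6,1]
  [1] [-6,-1]
  [2] [-5,1]

no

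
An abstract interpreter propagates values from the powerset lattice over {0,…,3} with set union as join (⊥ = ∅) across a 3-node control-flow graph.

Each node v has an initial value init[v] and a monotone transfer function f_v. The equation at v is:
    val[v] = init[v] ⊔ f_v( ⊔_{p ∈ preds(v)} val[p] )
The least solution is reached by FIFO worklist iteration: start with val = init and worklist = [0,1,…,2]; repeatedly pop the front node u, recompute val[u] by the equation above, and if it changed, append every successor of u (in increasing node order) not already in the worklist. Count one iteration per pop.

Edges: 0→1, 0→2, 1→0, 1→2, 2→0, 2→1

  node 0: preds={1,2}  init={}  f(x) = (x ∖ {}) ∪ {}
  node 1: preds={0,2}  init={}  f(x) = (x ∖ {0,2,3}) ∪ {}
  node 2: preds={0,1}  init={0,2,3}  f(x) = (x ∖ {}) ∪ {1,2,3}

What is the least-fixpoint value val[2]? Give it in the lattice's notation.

Worklist (7 pops):
  #1 pop 0: in={0,2,3} → {0,2,3} (was {}); enqueue []
  #2 pop 1: in={0,2,3} → {} (no change)
  #3 pop 2: in={0,2,3} → {0,1,2,3} (was {0,2,3}); enqueue [0,1]
  #4 pop 0: in={0,1,2,3} → {0,1,2,3} (was {0,2,3}); enqueue [2]
  #5 pop 1: in={0,1,2,3} → {1} (was {}); enqueue [0]
  #6 pop 2: in={0,1,2,3} → {0,1,2,3} (no change)
  #7 pop 0: in={0,1,2,3} → {0,1,2,3} (no change)

Fixpoint:
  val[0] = {0,1,2,3}
  val[1] = {1}
  val[2] = {0,1,2,3}

{0,1,2,3}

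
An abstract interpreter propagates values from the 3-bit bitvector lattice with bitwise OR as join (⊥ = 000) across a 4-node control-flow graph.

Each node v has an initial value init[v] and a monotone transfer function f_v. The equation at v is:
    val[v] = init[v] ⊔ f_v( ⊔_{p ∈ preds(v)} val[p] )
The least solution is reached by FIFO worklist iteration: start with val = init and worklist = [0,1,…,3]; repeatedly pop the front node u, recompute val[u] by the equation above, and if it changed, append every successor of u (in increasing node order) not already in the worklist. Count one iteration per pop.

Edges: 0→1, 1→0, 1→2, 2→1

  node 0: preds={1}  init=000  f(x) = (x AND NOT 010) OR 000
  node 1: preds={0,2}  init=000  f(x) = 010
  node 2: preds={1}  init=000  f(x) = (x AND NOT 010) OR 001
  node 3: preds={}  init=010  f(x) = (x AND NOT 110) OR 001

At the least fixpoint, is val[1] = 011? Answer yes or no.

Trace (6 dequeues):
  [1] u=0 | in 000 | out 000 | ==
  [2] u=1 | in 000 | out 010 | prev 000 | push {0}
  [3] u=2 | in 010 | out 001 | prev 000 | push {1}
  [4] u=3 | in 000 | out 011 | prev 010 | push {}
  [5] u=0 | in 010 | out 000 | ==
  [6] u=1 | in 001 | out 010 | ==

Converged values:
  [0] 000
  [1] 010
  [2] 001
  [3] 011

no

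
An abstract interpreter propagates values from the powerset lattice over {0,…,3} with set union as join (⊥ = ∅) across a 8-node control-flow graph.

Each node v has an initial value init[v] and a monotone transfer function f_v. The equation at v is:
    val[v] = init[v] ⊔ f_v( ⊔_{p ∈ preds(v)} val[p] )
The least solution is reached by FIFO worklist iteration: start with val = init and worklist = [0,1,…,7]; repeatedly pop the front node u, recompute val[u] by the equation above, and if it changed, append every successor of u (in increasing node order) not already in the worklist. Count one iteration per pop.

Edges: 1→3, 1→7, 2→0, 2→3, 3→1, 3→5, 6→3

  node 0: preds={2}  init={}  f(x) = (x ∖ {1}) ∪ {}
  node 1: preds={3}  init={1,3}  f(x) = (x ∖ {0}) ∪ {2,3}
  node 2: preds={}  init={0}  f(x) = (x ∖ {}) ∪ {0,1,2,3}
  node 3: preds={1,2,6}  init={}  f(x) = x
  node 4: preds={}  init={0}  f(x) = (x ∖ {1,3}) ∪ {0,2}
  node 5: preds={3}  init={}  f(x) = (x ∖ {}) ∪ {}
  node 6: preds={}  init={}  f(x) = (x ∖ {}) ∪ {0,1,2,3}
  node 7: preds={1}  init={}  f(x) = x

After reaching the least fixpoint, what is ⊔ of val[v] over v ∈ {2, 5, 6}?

Worklist (11 pops):
  #1 pop 0: in={0} → {0} (was {}); enqueue []
  #2 pop 1: in={} → {1,2,3} (was {1,3}); enqueue []
  #3 pop 2: in={} → {0,1,2,3} (was {0}); enqueue [0]
  #4 pop 3: in={0,1,2,3} → {0,1,2,3} (was {}); enqueue [1]
  #5 pop 4: in={} → {0,2} (was {0}); enqueue []
  #6 pop 5: in={0,1,2,3} → {0,1,2,3} (was {}); enqueue []
  #7 pop 6: in={} → {0,1,2,3} (was {}); enqueue [3]
  #8 pop 7: in={1,2,3} → {1,2,3} (was {}); enqueue []
  #9 pop 0: in={0,1,2,3} → {0,2,3} (was {0}); enqueue []
  #10 pop 1: in={0,1,2,3} → {1,2,3} (no change)
  #11 pop 3: in={0,1,2,3} → {0,1,2,3} (no change)

Fixpoint:
  val[0] = {0,2,3}
  val[1] = {1,2,3}
  val[2] = {0,1,2,3}
  val[3] = {0,1,2,3}
  val[4] = {0,2}
  val[5] = {0,1,2,3}
  val[6] = {0,1,2,3}
  val[7] = {1,2,3}

{0,1,2,3}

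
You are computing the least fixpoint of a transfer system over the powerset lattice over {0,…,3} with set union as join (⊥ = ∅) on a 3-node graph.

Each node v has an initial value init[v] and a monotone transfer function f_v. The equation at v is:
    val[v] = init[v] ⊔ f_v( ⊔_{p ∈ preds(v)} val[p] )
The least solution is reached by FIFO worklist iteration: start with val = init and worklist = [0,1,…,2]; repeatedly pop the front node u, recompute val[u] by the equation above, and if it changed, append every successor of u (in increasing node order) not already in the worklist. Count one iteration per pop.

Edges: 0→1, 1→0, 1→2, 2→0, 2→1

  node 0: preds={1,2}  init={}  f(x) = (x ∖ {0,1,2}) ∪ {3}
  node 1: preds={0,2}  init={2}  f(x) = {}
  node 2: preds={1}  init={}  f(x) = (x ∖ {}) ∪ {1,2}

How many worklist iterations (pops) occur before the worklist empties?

Iteration log — 5 steps:
  step 1. node 0  ⊔preds={2}  new={3}  old={}  +wl: 
  step 2. node 1  ⊔preds={3}  new={2}  stable
  step 3. node 2  ⊔preds={2}  new={1,2}  old={}  +wl: 0,1
  step 4. node 0  ⊔preds={1,2}  new={3}  stable
  step 5. node 1  ⊔preds={1,2,3}  new={2}  stable

Least fixpoint reached:
  node 0: {3}
  node 1: {2}
  node 2: {1,2}

5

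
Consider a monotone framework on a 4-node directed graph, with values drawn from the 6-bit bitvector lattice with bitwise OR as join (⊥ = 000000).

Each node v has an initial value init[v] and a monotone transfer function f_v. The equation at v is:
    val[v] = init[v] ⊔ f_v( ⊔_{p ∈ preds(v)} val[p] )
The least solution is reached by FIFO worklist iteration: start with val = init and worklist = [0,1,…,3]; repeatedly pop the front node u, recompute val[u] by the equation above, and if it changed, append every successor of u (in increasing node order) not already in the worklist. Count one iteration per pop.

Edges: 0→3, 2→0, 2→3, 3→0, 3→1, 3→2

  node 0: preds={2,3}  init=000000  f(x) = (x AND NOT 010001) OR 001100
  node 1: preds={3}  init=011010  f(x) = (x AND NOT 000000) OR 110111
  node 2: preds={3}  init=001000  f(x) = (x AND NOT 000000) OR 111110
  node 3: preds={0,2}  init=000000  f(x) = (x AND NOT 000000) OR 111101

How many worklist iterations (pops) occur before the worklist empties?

9

Iteration log — 9 steps:
  step 1. node 0  ⊔preds=001000  new=001100  old=000000  +wl: 
  step 2. node 1  ⊔preds=000000  new=111111  old=011010  +wl: 
  step 3. node 2  ⊔preds=000000  new=111110  old=001000  +wl: 0
  step 4. node 3  ⊔preds=111110  new=111111  old=000000  +wl: 1,2
  step 5. node 0  ⊔preds=111111  new=101110  old=001100  +wl: 3
  step 6. node 1  ⊔preds=111111  new=111111  stable
  step 7. node 2  ⊔preds=111111  new=111111  old=111110  +wl: 0
  step 8. node 3  ⊔preds=111111  new=111111  stable
  step 9. node 0  ⊔preds=111111  new=101110  stable

Least fixpoint reached:
  node 0: 101110
  node 1: 111111
  node 2: 111111
  node 3: 111111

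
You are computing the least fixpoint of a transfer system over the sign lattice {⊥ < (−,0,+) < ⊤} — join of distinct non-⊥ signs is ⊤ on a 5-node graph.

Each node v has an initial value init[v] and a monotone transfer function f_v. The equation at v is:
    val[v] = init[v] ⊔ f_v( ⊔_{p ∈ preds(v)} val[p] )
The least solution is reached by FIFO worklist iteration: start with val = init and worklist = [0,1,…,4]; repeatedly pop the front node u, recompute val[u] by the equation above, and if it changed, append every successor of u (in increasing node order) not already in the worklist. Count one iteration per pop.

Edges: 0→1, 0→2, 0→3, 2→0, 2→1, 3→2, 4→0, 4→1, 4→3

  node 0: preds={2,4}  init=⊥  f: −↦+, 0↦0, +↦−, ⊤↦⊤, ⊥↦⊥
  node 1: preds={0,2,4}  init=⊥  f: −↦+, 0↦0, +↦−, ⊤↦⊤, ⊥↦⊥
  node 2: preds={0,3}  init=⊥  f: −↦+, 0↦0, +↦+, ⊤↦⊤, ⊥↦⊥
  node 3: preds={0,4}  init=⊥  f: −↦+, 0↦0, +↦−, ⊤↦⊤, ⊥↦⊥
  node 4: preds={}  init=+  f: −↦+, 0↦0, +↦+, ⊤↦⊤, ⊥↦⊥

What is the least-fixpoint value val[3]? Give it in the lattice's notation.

⊤

Trace (12 dequeues):
  [1] u=0 | in + | out − | prev ⊥ | push {}
  [2] u=1 | in ⊤ | out ⊤ | prev ⊥ | push {}
  [3] u=2 | in − | out + | prev ⊥ | push {0,1}
  [4] u=3 | in ⊤ | out ⊤ | prev ⊥ | push {2}
  [5] u=4 | in ⊥ | out + | ==
  [6] u=0 | in + | out − | ==
  [7] u=1 | in ⊤ | out ⊤ | ==
  [8] u=2 | in ⊤ | out ⊤ | prev + | push {0,1}
  [9] u=0 | in ⊤ | out ⊤ | prev − | push {2,3}
  [10] u=1 | in ⊤ | out ⊤ | ==
  [11] u=2 | in ⊤ | out ⊤ | ==
  [12] u=3 | in ⊤ | out ⊤ | ==

Converged values:
  [0] ⊤
  [1] ⊤
  [2] ⊤
  [3] ⊤
  [4] +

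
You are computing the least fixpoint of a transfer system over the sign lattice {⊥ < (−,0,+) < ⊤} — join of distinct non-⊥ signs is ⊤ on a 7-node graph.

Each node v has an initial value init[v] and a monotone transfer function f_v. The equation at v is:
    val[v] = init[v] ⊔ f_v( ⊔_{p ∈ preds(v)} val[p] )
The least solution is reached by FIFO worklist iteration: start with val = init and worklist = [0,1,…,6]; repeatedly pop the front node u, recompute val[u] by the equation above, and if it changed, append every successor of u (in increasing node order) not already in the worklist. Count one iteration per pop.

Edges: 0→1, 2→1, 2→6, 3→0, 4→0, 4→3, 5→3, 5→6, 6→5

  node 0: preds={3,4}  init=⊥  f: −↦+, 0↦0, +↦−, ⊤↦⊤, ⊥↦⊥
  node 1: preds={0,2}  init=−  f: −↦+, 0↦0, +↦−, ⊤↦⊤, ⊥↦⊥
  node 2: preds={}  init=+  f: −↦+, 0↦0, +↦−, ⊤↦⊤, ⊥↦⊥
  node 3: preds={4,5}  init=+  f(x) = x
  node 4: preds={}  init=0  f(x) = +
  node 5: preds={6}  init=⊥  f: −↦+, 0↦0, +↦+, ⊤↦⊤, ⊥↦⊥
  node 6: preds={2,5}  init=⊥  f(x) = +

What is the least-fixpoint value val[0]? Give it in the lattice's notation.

Worklist (12 pops):
  #1 pop 0: in=⊤ → ⊤ (was ⊥); enqueue []
  #2 pop 1: in=⊤ → ⊤ (was −); enqueue []
  #3 pop 2: in=⊥ → + (no change)
  #4 pop 3: in=0 → ⊤ (was +); enqueue [0]
  #5 pop 4: in=⊥ → ⊤ (was 0); enqueue [3]
  #6 pop 5: in=⊥ → ⊥ (no change)
  #7 pop 6: in=+ → + (was ⊥); enqueue [5]
  #8 pop 0: in=⊤ → ⊤ (no change)
  #9 pop 3: in=⊤ → ⊤ (no change)
  #10 pop 5: in=+ → + (was ⊥); enqueue [3,6]
  #11 pop 3: in=⊤ → ⊤ (no change)
  #12 pop 6: in=+ → + (no change)

Fixpoint:
  val[0] = ⊤
  val[1] = ⊤
  val[2] = +
  val[3] = ⊤
  val[4] = ⊤
  val[5] = +
  val[6] = +

⊤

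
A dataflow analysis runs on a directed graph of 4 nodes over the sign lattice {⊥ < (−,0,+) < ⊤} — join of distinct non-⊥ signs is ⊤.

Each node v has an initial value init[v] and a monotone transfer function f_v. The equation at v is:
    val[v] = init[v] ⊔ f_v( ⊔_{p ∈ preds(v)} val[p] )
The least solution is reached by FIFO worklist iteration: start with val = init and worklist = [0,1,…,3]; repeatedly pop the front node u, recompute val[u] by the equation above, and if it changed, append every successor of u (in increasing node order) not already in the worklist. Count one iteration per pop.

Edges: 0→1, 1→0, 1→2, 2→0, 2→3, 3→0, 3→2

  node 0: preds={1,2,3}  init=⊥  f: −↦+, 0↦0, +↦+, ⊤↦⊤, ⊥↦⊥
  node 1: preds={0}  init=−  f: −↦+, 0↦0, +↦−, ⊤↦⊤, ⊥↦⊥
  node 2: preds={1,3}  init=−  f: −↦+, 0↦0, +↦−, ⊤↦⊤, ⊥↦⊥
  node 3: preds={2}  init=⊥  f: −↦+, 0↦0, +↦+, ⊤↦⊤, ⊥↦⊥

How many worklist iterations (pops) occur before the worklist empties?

9

Worklist (9 pops):
  #1 pop 0: in=− → + (was ⊥); enqueue []
  #2 pop 1: in=+ → − (no change)
  #3 pop 2: in=− → ⊤ (was −); enqueue [0]
  #4 pop 3: in=⊤ → ⊤ (was ⊥); enqueue [2]
  #5 pop 0: in=⊤ → ⊤ (was +); enqueue [1]
  #6 pop 2: in=⊤ → ⊤ (no change)
  #7 pop 1: in=⊤ → ⊤ (was −); enqueue [0,2]
  #8 pop 0: in=⊤ → ⊤ (no change)
  #9 pop 2: in=⊤ → ⊤ (no change)

Fixpoint:
  val[0] = ⊤
  val[1] = ⊤
  val[2] = ⊤
  val[3] = ⊤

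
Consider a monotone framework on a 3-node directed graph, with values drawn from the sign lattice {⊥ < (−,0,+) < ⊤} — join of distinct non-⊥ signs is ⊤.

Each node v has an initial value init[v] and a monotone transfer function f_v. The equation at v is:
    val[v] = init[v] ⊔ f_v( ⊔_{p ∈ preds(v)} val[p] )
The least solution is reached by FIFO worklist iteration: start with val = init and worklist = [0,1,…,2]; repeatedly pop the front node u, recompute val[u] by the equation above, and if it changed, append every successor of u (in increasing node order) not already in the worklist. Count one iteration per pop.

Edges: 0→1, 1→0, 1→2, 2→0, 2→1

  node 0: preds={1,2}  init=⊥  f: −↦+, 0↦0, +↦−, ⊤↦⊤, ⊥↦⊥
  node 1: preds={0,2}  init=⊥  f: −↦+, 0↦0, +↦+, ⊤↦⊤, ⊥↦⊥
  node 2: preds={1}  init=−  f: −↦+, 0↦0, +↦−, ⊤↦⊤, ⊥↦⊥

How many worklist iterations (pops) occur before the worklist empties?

5

Iteration log — 5 steps:
  step 1. node 0  ⊔preds=−  new=+  old=⊥  +wl: 
  step 2. node 1  ⊔preds=⊤  new=⊤  old=⊥  +wl: 0
  step 3. node 2  ⊔preds=⊤  new=⊤  old=−  +wl: 1
  step 4. node 0  ⊔preds=⊤  new=⊤  old=+  +wl: 
  step 5. node 1  ⊔preds=⊤  new=⊤  stable

Least fixpoint reached:
  node 0: ⊤
  node 1: ⊤
  node 2: ⊤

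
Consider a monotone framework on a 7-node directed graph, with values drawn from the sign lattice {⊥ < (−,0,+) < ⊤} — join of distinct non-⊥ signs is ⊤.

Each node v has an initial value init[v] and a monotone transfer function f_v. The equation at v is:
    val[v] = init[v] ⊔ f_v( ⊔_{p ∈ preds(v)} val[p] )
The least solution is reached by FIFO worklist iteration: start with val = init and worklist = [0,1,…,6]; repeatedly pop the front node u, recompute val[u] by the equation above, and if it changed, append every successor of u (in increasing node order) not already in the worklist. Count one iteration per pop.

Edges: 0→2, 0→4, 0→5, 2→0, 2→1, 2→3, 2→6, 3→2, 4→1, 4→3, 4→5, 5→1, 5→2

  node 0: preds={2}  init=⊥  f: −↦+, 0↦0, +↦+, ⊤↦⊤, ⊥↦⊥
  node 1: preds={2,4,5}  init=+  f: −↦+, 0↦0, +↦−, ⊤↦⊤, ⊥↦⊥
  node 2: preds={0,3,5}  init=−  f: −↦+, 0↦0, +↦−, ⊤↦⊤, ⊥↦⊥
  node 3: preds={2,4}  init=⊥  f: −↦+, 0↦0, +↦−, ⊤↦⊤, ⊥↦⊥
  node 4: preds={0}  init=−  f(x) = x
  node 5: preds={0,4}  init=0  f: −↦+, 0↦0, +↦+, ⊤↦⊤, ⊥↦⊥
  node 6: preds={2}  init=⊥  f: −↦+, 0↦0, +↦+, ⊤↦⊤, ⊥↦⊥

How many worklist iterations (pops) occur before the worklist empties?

13

Iteration log — 13 steps:
  step 1. node 0  ⊔preds=−  new=+  old=⊥  +wl: 
  step 2. node 1  ⊔preds=⊤  new=⊤  old=+  +wl: 
  step 3. node 2  ⊔preds=⊤  new=⊤  old=−  +wl: 0,1
  step 4. node 3  ⊔preds=⊤  new=⊤  old=⊥  +wl: 2
  step 5. node 4  ⊔preds=+  new=⊤  old=−  +wl: 3
  step 6. node 5  ⊔preds=⊤  new=⊤  old=0  +wl: 
  step 7. node 6  ⊔preds=⊤  new=⊤  old=⊥  +wl: 
  step 8. node 0  ⊔preds=⊤  new=⊤  old=+  +wl: 4,5
  step 9. node 1  ⊔preds=⊤  new=⊤  stable
  step 10. node 2  ⊔preds=⊤  new=⊤  stable
  step 11. node 3  ⊔preds=⊤  new=⊤  stable
  step 12. node 4  ⊔preds=⊤  new=⊤  stable
  step 13. node 5  ⊔preds=⊤  new=⊤  stable

Least fixpoint reached:
  node 0: ⊤
  node 1: ⊤
  node 2: ⊤
  node 3: ⊤
  node 4: ⊤
  node 5: ⊤
  node 6: ⊤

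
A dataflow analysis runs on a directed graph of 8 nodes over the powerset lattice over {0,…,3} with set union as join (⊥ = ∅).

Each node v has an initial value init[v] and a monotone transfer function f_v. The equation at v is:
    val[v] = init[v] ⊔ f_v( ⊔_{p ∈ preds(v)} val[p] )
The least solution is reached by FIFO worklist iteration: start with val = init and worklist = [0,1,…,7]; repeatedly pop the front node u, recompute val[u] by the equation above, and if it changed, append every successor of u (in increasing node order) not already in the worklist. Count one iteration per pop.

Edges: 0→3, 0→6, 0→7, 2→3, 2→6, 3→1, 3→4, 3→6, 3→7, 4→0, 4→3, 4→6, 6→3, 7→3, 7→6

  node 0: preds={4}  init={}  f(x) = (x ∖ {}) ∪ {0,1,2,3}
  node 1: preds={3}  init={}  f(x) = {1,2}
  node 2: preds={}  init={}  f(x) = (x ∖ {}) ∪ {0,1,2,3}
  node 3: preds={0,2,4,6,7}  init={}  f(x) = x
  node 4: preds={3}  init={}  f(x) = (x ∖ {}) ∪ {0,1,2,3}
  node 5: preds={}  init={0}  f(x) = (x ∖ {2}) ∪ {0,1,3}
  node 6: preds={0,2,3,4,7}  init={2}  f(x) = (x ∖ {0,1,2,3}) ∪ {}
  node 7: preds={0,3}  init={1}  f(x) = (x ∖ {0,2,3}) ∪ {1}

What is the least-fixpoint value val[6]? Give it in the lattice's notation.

{2}

Worklist (11 pops):
  #1 pop 0: in={} → {0,1,2,3} (was {}); enqueue []
  #2 pop 1: in={} → {1,2} (was {}); enqueue []
  #3 pop 2: in={} → {0,1,2,3} (was {}); enqueue []
  #4 pop 3: in={0,1,2,3} → {0,1,2,3} (was {}); enqueue [1]
  #5 pop 4: in={0,1,2,3} → {0,1,2,3} (was {}); enqueue [0,3]
  #6 pop 5: in={} → {0,1,3} (was {0}); enqueue []
  #7 pop 6: in={0,1,2,3} → {2} (no change)
  #8 pop 7: in={0,1,2,3} → {1} (no change)
  #9 pop 1: in={0,1,2,3} → {1,2} (no change)
  #10 pop 0: in={0,1,2,3} → {0,1,2,3} (no change)
  #11 pop 3: in={0,1,2,3} → {0,1,2,3} (no change)

Fixpoint:
  val[0] = {0,1,2,3}
  val[1] = {1,2}
  val[2] = {0,1,2,3}
  val[3] = {0,1,2,3}
  val[4] = {0,1,2,3}
  val[5] = {0,1,3}
  val[6] = {2}
  val[7] = {1}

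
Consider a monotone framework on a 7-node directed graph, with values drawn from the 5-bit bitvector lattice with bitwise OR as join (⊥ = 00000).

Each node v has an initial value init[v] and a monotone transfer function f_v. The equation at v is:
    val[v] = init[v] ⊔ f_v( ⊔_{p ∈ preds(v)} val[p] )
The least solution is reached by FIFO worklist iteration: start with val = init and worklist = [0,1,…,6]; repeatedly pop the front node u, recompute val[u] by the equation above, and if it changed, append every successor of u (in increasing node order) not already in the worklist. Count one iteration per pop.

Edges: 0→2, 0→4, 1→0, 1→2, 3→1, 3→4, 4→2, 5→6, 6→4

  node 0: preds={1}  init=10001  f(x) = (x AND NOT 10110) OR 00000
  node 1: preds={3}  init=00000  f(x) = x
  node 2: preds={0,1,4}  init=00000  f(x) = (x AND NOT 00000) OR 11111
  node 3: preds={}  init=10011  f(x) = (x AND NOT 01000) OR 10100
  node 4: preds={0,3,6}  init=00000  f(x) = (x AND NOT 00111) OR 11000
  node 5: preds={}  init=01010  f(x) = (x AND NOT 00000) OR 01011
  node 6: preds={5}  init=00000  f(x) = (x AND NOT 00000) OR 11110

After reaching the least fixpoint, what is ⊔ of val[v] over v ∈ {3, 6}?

11111

Worklist (12 pops):
  #1 pop 0: in=00000 → 10001 (no change)
  #2 pop 1: in=10011 → 10011 (was 00000); enqueue [0]
  #3 pop 2: in=10011 → 11111 (was 00000); enqueue []
  #4 pop 3: in=00000 → 10111 (was 10011); enqueue [1]
  #5 pop 4: in=10111 → 11000 (was 00000); enqueue [2]
  #6 pop 5: in=00000 → 01011 (was 01010); enqueue []
  #7 pop 6: in=01011 → 11111 (was 00000); enqueue [4]
  #8 pop 0: in=10011 → 10001 (no change)
  #9 pop 1: in=10111 → 10111 (was 10011); enqueue [0]
  #10 pop 2: in=11111 → 11111 (no change)
  #11 pop 4: in=11111 → 11000 (no change)
  #12 pop 0: in=10111 → 10001 (no change)

Fixpoint:
  val[0] = 10001
  val[1] = 10111
  val[2] = 11111
  val[3] = 10111
  val[4] = 11000
  val[5] = 01011
  val[6] = 11111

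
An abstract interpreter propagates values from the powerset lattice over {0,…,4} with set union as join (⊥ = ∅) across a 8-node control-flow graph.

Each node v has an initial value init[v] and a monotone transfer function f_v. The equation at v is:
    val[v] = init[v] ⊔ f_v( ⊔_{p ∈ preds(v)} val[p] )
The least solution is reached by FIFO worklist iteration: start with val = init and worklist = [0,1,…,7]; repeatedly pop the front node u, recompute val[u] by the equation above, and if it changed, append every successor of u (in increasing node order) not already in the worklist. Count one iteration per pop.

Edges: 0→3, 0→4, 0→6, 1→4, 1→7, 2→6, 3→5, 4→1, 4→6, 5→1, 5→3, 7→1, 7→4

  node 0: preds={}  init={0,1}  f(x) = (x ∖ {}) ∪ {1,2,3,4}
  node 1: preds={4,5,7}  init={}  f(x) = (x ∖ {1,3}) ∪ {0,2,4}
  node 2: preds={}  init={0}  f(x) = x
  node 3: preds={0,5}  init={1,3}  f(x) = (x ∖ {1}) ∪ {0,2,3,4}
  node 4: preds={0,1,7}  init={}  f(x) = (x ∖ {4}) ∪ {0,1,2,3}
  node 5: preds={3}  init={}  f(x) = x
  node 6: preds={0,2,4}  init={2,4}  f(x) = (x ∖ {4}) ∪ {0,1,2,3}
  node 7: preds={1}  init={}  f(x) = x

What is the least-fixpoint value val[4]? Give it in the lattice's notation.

Worklist (11 pops):
  #1 pop 0: in={} → {0,1,2,3,4} (was {0,1}); enqueue []
  #2 pop 1: in={} → {0,2,4} (was {}); enqueue []
  #3 pop 2: in={} → {0} (no change)
  #4 pop 3: in={0,1,2,3,4} → {0,1,2,3,4} (was {1,3}); enqueue []
  #5 pop 4: in={0,1,2,3,4} → {0,1,2,3} (was {}); enqueue [1]
  #6 pop 5: in={0,1,2,3,4} → {0,1,2,3,4} (was {}); enqueue [3]
  #7 pop 6: in={0,1,2,3,4} → {0,1,2,3,4} (was {2,4}); enqueue []
  #8 pop 7: in={0,2,4} → {0,2,4} (was {}); enqueue [4]
  #9 pop 1: in={0,1,2,3,4} → {0,2,4} (no change)
  #10 pop 3: in={0,1,2,3,4} → {0,1,2,3,4} (no change)
  #11 pop 4: in={0,1,2,3,4} → {0,1,2,3} (no change)

Fixpoint:
  val[0] = {0,1,2,3,4}
  val[1] = {0,2,4}
  val[2] = {0}
  val[3] = {0,1,2,3,4}
  val[4] = {0,1,2,3}
  val[5] = {0,1,2,3,4}
  val[6] = {0,1,2,3,4}
  val[7] = {0,2,4}

{0,1,2,3}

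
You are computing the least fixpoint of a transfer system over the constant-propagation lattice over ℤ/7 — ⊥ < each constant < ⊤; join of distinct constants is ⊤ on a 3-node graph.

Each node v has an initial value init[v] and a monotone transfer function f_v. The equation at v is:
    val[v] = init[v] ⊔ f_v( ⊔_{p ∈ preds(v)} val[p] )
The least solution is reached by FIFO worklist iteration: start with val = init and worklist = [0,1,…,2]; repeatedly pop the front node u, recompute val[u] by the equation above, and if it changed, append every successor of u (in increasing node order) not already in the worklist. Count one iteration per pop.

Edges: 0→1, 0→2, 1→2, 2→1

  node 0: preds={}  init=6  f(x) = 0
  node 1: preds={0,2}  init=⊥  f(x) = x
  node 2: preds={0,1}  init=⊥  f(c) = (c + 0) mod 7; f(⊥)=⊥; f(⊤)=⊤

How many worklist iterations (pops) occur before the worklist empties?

Trace (4 dequeues):
  [1] u=0 | in ⊥ | out ⊤ | prev 6 | push {}
  [2] u=1 | in ⊤ | out ⊤ | prev ⊥ | push {}
  [3] u=2 | in ⊤ | out ⊤ | prev ⊥ | push {1}
  [4] u=1 | in ⊤ | out ⊤ | ==

Converged values:
  [0] ⊤
  [1] ⊤
  [2] ⊤

4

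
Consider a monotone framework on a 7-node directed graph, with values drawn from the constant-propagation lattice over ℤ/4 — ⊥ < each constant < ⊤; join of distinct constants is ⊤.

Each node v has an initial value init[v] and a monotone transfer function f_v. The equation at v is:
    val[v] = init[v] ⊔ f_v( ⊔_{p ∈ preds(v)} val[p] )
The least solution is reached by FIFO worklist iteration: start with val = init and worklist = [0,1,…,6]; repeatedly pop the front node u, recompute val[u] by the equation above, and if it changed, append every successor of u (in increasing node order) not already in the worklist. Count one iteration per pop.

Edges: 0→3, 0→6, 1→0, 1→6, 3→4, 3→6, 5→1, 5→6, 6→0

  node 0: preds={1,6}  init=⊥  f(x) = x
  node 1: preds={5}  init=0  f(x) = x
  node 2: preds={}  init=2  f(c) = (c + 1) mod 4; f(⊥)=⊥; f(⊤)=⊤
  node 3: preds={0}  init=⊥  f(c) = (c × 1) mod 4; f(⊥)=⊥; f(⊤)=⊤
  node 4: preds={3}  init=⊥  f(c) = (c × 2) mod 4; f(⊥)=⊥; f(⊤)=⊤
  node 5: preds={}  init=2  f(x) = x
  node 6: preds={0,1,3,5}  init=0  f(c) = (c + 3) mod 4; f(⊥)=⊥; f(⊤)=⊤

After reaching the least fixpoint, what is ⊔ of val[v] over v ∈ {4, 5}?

⊤

Worklist (11 pops):
  #1 pop 0: in=0 → 0 (was ⊥); enqueue []
  #2 pop 1: in=2 → ⊤ (was 0); enqueue [0]
  #3 pop 2: in=⊥ → 2 (no change)
  #4 pop 3: in=0 → 0 (was ⊥); enqueue []
  #5 pop 4: in=0 → 0 (was ⊥); enqueue []
  #6 pop 5: in=⊥ → 2 (no change)
  #7 pop 6: in=⊤ → ⊤ (was 0); enqueue []
  #8 pop 0: in=⊤ → ⊤ (was 0); enqueue [3,6]
  #9 pop 3: in=⊤ → ⊤ (was 0); enqueue [4]
  #10 pop 6: in=⊤ → ⊤ (no change)
  #11 pop 4: in=⊤ → ⊤ (was 0); enqueue []

Fixpoint:
  val[0] = ⊤
  val[1] = ⊤
  val[2] = 2
  val[3] = ⊤
  val[4] = ⊤
  val[5] = 2
  val[6] = ⊤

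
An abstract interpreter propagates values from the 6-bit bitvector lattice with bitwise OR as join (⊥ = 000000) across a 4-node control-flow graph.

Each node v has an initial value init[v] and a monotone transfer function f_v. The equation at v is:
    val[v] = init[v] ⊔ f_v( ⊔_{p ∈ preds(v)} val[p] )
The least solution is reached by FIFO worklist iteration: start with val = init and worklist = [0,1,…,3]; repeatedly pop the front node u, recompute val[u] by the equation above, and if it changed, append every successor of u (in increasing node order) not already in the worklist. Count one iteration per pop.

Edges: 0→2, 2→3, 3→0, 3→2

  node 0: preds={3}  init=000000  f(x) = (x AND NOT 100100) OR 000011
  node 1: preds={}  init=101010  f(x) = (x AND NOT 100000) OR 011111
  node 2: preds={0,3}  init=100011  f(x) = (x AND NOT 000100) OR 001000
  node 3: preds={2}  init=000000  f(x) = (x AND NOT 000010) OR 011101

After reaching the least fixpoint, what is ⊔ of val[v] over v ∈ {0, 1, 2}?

Trace (7 dequeues):
  [1] u=0 | in 000000 | out 000011 | prev 000000 | push {}
  [2] u=1 | in 000000 | out 111111 | prev 101010 | push {}
  [3] u=2 | in 000011 | out 101011 | prev 100011 | push {}
  [4] u=3 | in 101011 | out 111101 | prev 000000 | push {0,2}
  [5] u=0 | in 111101 | out 011011 | prev 000011 | push {}
  [6] u=2 | in 111111 | out 111011 | prev 101011 | push {3}
  [7] u=3 | in 111011 | out 111101 | ==

Converged values:
  [0] 011011
  [1] 111111
  [2] 111011
  [3] 111101

111111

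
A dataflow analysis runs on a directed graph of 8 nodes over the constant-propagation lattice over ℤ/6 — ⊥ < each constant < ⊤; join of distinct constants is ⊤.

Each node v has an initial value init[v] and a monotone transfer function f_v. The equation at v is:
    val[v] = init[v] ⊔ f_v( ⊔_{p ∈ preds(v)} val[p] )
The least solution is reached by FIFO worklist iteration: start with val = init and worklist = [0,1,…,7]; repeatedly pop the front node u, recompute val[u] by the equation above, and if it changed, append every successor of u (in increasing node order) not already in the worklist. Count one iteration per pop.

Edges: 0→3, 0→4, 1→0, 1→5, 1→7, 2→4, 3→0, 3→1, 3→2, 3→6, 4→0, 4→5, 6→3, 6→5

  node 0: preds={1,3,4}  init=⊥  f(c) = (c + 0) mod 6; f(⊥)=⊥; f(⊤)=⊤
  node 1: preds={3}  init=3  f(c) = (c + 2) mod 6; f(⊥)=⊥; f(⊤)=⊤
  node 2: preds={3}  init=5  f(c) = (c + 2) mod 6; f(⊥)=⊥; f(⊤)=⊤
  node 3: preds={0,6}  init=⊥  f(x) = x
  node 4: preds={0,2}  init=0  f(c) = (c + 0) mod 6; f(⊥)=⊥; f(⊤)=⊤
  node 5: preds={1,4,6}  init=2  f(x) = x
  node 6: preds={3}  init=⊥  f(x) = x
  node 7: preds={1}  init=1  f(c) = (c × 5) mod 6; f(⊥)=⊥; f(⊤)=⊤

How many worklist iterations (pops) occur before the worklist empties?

Trace (16 dequeues):
  [1] u=0 | in ⊤ | out ⊤ | prev ⊥ | push {}
  [2] u=1 | in ⊥ | out 3 | ==
  [3] u=2 | in ⊥ | out 5 | ==
  [4] u=3 | in ⊤ | out ⊤ | prev ⊥ | push {0,1,2}
  [5] u=4 | in ⊤ | out ⊤ | prev 0 | push {}
  [6] u=5 | in ⊤ | out ⊤ | prev 2 | push {}
  [7] u=6 | in ⊤ | out ⊤ | prev ⊥ | push {3,5}
  [8] u=7 | in 3 | out ⊤ | prev 1 | push {}
  [9] u=0 | in ⊤ | out ⊤ | ==
  [10] u=1 | in ⊤ | out ⊤ | prev 3 | push {0,7}
  [11] u=2 | in ⊤ | out ⊤ | prev 5 | push {4}
  [12] u=3 | in ⊤ | out ⊤ | ==
  [13] u=5 | in ⊤ | out ⊤ | ==
  [14] u=0 | in ⊤ | out ⊤ | ==
  [15] u=7 | in ⊤ | out ⊤ | ==
  [16] u=4 | in ⊤ | out ⊤ | ==

Converged values:
  [0] ⊤
  [1] ⊤
  [2] ⊤
  [3] ⊤
  [4] ⊤
  [5] ⊤
  [6] ⊤
  [7] ⊤

16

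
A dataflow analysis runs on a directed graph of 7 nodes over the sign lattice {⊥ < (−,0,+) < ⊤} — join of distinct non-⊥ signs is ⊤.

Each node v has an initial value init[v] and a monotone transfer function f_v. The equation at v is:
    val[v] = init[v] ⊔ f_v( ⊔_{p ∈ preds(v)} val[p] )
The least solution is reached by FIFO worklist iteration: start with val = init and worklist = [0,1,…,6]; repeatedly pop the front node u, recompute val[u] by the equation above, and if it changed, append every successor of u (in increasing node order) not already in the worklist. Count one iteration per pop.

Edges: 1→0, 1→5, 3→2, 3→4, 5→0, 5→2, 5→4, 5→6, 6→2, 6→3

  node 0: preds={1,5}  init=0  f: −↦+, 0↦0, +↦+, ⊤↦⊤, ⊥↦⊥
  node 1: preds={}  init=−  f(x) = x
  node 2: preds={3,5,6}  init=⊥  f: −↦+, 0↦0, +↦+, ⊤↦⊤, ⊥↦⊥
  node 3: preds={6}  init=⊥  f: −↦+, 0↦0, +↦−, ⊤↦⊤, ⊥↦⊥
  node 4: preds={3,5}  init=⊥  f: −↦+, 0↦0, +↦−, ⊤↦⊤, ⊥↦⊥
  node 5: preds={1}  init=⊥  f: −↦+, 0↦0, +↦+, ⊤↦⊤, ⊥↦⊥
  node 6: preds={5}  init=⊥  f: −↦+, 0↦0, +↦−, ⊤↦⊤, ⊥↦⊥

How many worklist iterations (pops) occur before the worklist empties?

Iteration log — 13 steps:
  step 1. node 0  ⊔preds=−  new=⊤  old=0  +wl: 
  step 2. node 1  ⊔preds=⊥  new=−  stable
  step 3. node 2  ⊔preds=⊥  new=⊥  stable
  step 4. node 3  ⊔preds=⊥  new=⊥  stable
  step 5. node 4  ⊔preds=⊥  new=⊥  stable
  step 6. node 5  ⊔preds=−  new=+  old=⊥  +wl: 0,2,4
  step 7. node 6  ⊔preds=+  new=−  old=⊥  +wl: 3
  step 8. node 0  ⊔preds=⊤  new=⊤  stable
  step 9. node 2  ⊔preds=⊤  new=⊤  old=⊥  +wl: 
  step 10. node 4  ⊔preds=+  new=−  old=⊥  +wl: 
  step 11. node 3  ⊔preds=−  new=+  old=⊥  +wl: 2,4
  step 12. node 2  ⊔preds=⊤  new=⊤  stable
  step 13. node 4  ⊔preds=+  new=−  stable

Least fixpoint reached:
  node 0: ⊤
  node 1: −
  node 2: ⊤
  node 3: +
  node 4: −
  node 5: +
  node 6: −

13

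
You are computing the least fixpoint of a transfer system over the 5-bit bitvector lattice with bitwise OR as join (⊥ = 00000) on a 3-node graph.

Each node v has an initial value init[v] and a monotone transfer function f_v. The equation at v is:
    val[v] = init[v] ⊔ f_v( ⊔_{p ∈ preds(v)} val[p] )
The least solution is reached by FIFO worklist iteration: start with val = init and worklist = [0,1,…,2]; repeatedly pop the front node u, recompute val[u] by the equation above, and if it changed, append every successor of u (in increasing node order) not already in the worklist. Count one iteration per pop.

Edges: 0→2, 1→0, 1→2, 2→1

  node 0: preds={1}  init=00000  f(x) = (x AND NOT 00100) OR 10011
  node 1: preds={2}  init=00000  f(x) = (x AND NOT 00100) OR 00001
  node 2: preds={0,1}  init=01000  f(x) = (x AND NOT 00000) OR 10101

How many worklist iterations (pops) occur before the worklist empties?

7

Worklist (7 pops):
  #1 pop 0: in=00000 → 10011 (was 00000); enqueue []
  #2 pop 1: in=01000 → 01001 (was 00000); enqueue [0]
  #3 pop 2: in=11011 → 11111 (was 01000); enqueue [1]
  #4 pop 0: in=01001 → 11011 (was 10011); enqueue [2]
  #5 pop 1: in=11111 → 11011 (was 01001); enqueue [0]
  #6 pop 2: in=11011 → 11111 (no change)
  #7 pop 0: in=11011 → 11011 (no change)

Fixpoint:
  val[0] = 11011
  val[1] = 11011
  val[2] = 11111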